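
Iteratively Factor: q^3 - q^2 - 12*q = (q + 3)*(q^2 - 4*q) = (q - 4)*(q + 3)*(q)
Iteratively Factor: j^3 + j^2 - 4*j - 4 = (j + 2)*(j^2 - j - 2) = (j - 2)*(j + 2)*(j + 1)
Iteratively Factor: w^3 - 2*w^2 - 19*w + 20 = (w - 1)*(w^2 - w - 20) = (w - 1)*(w + 4)*(w - 5)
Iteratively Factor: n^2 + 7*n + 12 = (n + 3)*(n + 4)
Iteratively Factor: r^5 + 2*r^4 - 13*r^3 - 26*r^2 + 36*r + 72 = (r - 2)*(r^4 + 4*r^3 - 5*r^2 - 36*r - 36) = (r - 2)*(r + 2)*(r^3 + 2*r^2 - 9*r - 18) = (r - 3)*(r - 2)*(r + 2)*(r^2 + 5*r + 6) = (r - 3)*(r - 2)*(r + 2)^2*(r + 3)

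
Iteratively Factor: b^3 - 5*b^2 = (b)*(b^2 - 5*b) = b*(b - 5)*(b)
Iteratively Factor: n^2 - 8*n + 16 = (n - 4)*(n - 4)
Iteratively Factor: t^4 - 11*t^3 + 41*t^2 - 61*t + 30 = (t - 5)*(t^3 - 6*t^2 + 11*t - 6) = (t - 5)*(t - 2)*(t^2 - 4*t + 3) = (t - 5)*(t - 2)*(t - 1)*(t - 3)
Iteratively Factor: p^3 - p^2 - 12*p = (p - 4)*(p^2 + 3*p) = p*(p - 4)*(p + 3)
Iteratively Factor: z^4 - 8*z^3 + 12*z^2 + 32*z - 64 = (z - 2)*(z^3 - 6*z^2 + 32) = (z - 2)*(z + 2)*(z^2 - 8*z + 16) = (z - 4)*(z - 2)*(z + 2)*(z - 4)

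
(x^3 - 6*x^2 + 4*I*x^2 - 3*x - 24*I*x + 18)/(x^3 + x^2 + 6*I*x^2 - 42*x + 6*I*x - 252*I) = (x^2 + 4*I*x - 3)/(x^2 + x*(7 + 6*I) + 42*I)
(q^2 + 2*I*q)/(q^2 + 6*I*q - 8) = q/(q + 4*I)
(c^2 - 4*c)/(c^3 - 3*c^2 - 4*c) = 1/(c + 1)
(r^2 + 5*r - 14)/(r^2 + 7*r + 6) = (r^2 + 5*r - 14)/(r^2 + 7*r + 6)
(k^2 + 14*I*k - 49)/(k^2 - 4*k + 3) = (k^2 + 14*I*k - 49)/(k^2 - 4*k + 3)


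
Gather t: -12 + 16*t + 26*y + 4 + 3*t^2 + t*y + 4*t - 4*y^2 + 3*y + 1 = 3*t^2 + t*(y + 20) - 4*y^2 + 29*y - 7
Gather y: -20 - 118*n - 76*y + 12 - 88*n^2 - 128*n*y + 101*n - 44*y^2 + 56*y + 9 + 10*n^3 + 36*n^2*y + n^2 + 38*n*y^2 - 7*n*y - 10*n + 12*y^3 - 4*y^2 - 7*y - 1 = 10*n^3 - 87*n^2 - 27*n + 12*y^3 + y^2*(38*n - 48) + y*(36*n^2 - 135*n - 27)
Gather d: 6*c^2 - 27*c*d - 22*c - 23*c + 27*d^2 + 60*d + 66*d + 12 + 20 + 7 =6*c^2 - 45*c + 27*d^2 + d*(126 - 27*c) + 39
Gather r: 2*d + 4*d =6*d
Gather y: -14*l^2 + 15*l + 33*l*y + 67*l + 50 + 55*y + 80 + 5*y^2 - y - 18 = -14*l^2 + 82*l + 5*y^2 + y*(33*l + 54) + 112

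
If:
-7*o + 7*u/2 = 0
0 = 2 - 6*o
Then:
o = 1/3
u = 2/3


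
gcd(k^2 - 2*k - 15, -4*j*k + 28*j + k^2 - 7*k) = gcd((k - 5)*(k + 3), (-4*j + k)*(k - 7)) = 1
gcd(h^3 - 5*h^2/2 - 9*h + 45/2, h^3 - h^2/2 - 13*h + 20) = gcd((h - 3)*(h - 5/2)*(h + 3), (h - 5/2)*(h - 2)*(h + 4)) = h - 5/2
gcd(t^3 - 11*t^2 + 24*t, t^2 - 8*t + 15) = t - 3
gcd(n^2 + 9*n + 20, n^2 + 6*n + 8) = n + 4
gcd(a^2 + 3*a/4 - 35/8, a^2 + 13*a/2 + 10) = a + 5/2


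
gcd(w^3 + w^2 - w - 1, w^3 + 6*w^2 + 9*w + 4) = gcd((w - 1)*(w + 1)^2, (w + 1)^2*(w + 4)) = w^2 + 2*w + 1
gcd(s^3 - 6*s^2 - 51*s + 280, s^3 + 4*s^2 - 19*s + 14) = s + 7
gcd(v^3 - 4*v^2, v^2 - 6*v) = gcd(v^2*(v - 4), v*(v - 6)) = v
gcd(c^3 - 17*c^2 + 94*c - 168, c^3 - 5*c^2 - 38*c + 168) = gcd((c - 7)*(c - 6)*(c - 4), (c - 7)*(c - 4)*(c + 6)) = c^2 - 11*c + 28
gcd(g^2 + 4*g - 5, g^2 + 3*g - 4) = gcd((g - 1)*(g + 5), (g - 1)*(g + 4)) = g - 1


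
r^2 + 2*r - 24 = (r - 4)*(r + 6)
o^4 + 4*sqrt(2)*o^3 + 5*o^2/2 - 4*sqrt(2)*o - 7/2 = (o - 1)*(o + 1)*(o + sqrt(2)/2)*(o + 7*sqrt(2)/2)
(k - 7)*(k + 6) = k^2 - k - 42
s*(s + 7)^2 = s^3 + 14*s^2 + 49*s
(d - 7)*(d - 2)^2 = d^3 - 11*d^2 + 32*d - 28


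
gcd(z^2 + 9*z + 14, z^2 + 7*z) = z + 7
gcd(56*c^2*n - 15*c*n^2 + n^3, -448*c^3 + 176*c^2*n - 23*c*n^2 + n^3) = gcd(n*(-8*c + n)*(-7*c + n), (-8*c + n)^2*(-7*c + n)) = 56*c^2 - 15*c*n + n^2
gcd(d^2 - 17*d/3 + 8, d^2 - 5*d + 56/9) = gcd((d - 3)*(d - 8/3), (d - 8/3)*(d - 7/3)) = d - 8/3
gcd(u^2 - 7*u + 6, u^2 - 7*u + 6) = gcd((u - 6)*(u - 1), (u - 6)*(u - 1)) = u^2 - 7*u + 6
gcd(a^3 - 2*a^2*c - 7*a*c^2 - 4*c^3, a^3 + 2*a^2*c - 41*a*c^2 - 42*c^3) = a + c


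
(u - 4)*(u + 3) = u^2 - u - 12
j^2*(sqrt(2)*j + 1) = sqrt(2)*j^3 + j^2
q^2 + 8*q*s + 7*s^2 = (q + s)*(q + 7*s)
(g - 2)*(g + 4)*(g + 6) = g^3 + 8*g^2 + 4*g - 48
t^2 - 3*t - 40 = (t - 8)*(t + 5)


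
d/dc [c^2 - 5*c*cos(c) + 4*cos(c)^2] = 5*c*sin(c) + 2*c - 4*sin(2*c) - 5*cos(c)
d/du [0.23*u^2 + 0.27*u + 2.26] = 0.46*u + 0.27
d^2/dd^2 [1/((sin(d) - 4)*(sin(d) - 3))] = (-4*sin(d)^4 + 21*sin(d)^3 + 5*sin(d)^2 - 126*sin(d) + 74)/((sin(d) - 4)^3*(sin(d) - 3)^3)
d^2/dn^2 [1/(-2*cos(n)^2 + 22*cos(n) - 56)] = (4*sin(n)^4 - 11*sin(n)^2 + 1397*cos(n)/4 - 33*cos(3*n)/4 - 179)/(2*(cos(n) - 7)^3*(cos(n) - 4)^3)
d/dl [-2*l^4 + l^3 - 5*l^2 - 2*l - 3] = -8*l^3 + 3*l^2 - 10*l - 2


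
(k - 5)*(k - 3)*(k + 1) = k^3 - 7*k^2 + 7*k + 15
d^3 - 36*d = d*(d - 6)*(d + 6)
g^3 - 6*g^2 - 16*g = g*(g - 8)*(g + 2)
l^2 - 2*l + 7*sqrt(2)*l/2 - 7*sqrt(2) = (l - 2)*(l + 7*sqrt(2)/2)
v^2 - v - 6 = (v - 3)*(v + 2)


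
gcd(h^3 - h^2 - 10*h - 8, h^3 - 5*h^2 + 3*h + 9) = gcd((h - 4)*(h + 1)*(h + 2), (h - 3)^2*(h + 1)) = h + 1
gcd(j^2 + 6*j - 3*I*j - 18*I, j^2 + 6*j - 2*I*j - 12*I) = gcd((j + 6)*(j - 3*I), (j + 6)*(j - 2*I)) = j + 6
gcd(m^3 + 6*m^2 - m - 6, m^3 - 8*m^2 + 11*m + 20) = m + 1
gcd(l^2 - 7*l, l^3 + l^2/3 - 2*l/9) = l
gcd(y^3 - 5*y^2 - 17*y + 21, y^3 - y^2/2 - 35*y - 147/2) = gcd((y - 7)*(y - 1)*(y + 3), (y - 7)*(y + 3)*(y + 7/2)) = y^2 - 4*y - 21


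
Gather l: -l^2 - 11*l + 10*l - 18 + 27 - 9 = -l^2 - l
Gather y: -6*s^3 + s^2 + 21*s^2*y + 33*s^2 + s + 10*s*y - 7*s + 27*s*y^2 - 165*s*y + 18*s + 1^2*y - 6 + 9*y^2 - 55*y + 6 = -6*s^3 + 34*s^2 + 12*s + y^2*(27*s + 9) + y*(21*s^2 - 155*s - 54)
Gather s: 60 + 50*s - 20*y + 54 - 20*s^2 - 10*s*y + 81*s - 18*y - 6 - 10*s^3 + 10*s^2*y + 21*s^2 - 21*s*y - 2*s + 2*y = -10*s^3 + s^2*(10*y + 1) + s*(129 - 31*y) - 36*y + 108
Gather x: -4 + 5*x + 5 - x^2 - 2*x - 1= -x^2 + 3*x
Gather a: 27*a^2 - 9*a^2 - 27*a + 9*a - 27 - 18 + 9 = 18*a^2 - 18*a - 36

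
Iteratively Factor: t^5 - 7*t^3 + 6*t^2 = (t - 2)*(t^4 + 2*t^3 - 3*t^2) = (t - 2)*(t + 3)*(t^3 - t^2) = t*(t - 2)*(t + 3)*(t^2 - t) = t*(t - 2)*(t - 1)*(t + 3)*(t)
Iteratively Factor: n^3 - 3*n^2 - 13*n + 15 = (n + 3)*(n^2 - 6*n + 5) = (n - 1)*(n + 3)*(n - 5)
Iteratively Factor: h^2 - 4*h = (h)*(h - 4)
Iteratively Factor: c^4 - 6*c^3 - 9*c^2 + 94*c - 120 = (c - 3)*(c^3 - 3*c^2 - 18*c + 40) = (c - 3)*(c + 4)*(c^2 - 7*c + 10) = (c - 5)*(c - 3)*(c + 4)*(c - 2)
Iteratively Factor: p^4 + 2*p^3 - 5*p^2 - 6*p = (p + 1)*(p^3 + p^2 - 6*p) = p*(p + 1)*(p^2 + p - 6) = p*(p + 1)*(p + 3)*(p - 2)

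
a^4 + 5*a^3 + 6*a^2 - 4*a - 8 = (a - 1)*(a + 2)^3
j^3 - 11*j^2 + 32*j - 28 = (j - 7)*(j - 2)^2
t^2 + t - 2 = (t - 1)*(t + 2)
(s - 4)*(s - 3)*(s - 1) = s^3 - 8*s^2 + 19*s - 12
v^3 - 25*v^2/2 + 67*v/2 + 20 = (v - 8)*(v - 5)*(v + 1/2)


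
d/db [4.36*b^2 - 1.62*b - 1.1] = 8.72*b - 1.62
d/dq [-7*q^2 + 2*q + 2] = 2 - 14*q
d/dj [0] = 0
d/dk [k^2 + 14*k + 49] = 2*k + 14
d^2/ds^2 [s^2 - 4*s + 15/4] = 2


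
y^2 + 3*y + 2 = (y + 1)*(y + 2)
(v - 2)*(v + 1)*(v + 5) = v^3 + 4*v^2 - 7*v - 10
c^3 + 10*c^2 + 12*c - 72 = (c - 2)*(c + 6)^2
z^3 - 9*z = z*(z - 3)*(z + 3)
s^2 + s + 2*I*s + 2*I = (s + 1)*(s + 2*I)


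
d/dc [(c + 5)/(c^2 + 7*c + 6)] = (c^2 + 7*c - (c + 5)*(2*c + 7) + 6)/(c^2 + 7*c + 6)^2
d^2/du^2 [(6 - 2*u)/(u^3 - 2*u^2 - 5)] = 4*(u^2*(u - 3)*(3*u - 4)^2 + (3*u^2 - 4*u + (u - 3)*(3*u - 2))*(-u^3 + 2*u^2 + 5))/(-u^3 + 2*u^2 + 5)^3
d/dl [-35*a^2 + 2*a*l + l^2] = 2*a + 2*l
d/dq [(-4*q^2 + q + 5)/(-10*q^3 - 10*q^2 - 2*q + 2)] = (-10*q^4 + 5*q^3 + 42*q^2 + 21*q + 3)/(25*q^6 + 50*q^5 + 35*q^4 - 9*q^2 - 2*q + 1)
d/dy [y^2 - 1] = 2*y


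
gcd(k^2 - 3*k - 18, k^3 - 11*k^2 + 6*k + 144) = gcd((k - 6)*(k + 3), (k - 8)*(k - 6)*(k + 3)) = k^2 - 3*k - 18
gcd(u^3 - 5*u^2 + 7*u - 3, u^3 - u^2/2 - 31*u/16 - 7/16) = 1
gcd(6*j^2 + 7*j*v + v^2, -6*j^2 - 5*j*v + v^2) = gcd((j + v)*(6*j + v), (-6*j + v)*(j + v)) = j + v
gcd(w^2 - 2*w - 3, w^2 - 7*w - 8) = w + 1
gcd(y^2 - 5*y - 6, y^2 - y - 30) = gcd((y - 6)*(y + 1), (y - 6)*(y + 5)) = y - 6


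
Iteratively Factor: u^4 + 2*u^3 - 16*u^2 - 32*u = (u + 4)*(u^3 - 2*u^2 - 8*u) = (u - 4)*(u + 4)*(u^2 + 2*u) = u*(u - 4)*(u + 4)*(u + 2)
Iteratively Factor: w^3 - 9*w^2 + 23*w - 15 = (w - 1)*(w^2 - 8*w + 15) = (w - 3)*(w - 1)*(w - 5)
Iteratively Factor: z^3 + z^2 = (z + 1)*(z^2) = z*(z + 1)*(z)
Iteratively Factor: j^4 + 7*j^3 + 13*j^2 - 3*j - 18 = (j + 3)*(j^3 + 4*j^2 + j - 6) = (j - 1)*(j + 3)*(j^2 + 5*j + 6) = (j - 1)*(j + 3)^2*(j + 2)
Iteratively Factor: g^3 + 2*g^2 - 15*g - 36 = (g + 3)*(g^2 - g - 12) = (g - 4)*(g + 3)*(g + 3)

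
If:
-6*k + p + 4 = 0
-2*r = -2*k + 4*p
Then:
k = 8/11 - r/11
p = 4/11 - 6*r/11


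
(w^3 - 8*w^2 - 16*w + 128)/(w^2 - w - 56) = (w^2 - 16)/(w + 7)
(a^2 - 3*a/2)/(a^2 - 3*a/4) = 2*(2*a - 3)/(4*a - 3)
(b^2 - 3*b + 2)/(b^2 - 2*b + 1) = (b - 2)/(b - 1)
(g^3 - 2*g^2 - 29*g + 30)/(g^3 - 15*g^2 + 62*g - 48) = (g + 5)/(g - 8)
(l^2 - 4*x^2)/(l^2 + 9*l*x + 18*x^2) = (l^2 - 4*x^2)/(l^2 + 9*l*x + 18*x^2)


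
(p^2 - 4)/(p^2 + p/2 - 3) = 2*(p - 2)/(2*p - 3)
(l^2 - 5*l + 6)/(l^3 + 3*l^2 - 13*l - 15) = (l - 2)/(l^2 + 6*l + 5)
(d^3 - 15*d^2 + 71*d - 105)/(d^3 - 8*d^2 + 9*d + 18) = (d^2 - 12*d + 35)/(d^2 - 5*d - 6)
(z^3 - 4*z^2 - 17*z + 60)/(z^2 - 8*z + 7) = (z^3 - 4*z^2 - 17*z + 60)/(z^2 - 8*z + 7)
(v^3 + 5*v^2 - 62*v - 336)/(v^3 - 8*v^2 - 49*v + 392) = (v + 6)/(v - 7)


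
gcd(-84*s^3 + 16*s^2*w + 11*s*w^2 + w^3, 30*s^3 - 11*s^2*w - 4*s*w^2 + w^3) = 2*s - w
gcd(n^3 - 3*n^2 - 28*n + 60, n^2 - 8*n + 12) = n^2 - 8*n + 12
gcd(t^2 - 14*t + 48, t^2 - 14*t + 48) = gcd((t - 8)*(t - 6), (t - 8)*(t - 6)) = t^2 - 14*t + 48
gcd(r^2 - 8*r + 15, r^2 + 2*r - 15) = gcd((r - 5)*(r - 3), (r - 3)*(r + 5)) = r - 3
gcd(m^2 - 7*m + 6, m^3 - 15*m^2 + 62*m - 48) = m^2 - 7*m + 6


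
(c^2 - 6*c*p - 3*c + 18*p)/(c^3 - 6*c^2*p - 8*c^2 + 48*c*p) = (c - 3)/(c*(c - 8))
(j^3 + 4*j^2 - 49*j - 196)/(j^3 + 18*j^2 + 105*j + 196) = (j - 7)/(j + 7)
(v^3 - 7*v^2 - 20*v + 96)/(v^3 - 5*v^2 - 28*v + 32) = (v - 3)/(v - 1)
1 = 1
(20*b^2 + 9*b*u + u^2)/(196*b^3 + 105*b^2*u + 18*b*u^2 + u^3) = (5*b + u)/(49*b^2 + 14*b*u + u^2)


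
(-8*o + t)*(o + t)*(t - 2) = -8*o^2*t + 16*o^2 - 7*o*t^2 + 14*o*t + t^3 - 2*t^2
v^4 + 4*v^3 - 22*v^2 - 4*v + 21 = (v - 3)*(v - 1)*(v + 1)*(v + 7)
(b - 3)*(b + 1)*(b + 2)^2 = b^4 + 2*b^3 - 7*b^2 - 20*b - 12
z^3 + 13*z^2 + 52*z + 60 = (z + 2)*(z + 5)*(z + 6)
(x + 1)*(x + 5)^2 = x^3 + 11*x^2 + 35*x + 25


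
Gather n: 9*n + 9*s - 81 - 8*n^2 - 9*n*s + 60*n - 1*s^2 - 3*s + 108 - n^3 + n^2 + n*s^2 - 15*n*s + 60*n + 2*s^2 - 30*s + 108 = -n^3 - 7*n^2 + n*(s^2 - 24*s + 129) + s^2 - 24*s + 135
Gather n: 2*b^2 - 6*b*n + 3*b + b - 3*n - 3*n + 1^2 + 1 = 2*b^2 + 4*b + n*(-6*b - 6) + 2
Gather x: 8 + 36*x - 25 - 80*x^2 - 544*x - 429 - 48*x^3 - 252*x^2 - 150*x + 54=-48*x^3 - 332*x^2 - 658*x - 392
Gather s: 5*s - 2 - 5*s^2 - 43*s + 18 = -5*s^2 - 38*s + 16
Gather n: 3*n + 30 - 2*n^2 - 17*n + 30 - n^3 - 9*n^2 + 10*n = -n^3 - 11*n^2 - 4*n + 60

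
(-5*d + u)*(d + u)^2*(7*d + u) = -35*d^4 - 68*d^3*u - 30*d^2*u^2 + 4*d*u^3 + u^4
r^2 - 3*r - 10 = (r - 5)*(r + 2)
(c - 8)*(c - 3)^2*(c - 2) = c^4 - 16*c^3 + 85*c^2 - 186*c + 144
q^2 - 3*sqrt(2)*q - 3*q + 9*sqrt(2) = (q - 3)*(q - 3*sqrt(2))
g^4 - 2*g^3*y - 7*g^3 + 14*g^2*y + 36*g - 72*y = (g - 6)*(g - 3)*(g + 2)*(g - 2*y)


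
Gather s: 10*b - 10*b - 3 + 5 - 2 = 0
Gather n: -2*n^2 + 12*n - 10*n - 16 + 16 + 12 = -2*n^2 + 2*n + 12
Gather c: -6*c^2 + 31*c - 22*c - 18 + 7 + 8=-6*c^2 + 9*c - 3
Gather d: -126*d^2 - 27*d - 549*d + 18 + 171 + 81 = -126*d^2 - 576*d + 270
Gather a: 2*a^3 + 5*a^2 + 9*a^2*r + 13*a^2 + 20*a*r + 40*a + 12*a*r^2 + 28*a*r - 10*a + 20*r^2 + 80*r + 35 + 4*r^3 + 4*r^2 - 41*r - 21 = 2*a^3 + a^2*(9*r + 18) + a*(12*r^2 + 48*r + 30) + 4*r^3 + 24*r^2 + 39*r + 14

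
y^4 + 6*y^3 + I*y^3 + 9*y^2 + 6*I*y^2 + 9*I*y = y*(y + 3)^2*(y + I)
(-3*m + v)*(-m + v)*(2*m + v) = 6*m^3 - 5*m^2*v - 2*m*v^2 + v^3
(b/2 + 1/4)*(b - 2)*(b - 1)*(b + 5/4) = b^4/2 - 5*b^3/8 - 21*b^2/16 + 13*b/16 + 5/8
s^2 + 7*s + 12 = (s + 3)*(s + 4)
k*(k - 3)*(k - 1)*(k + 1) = k^4 - 3*k^3 - k^2 + 3*k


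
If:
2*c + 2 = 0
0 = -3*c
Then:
No Solution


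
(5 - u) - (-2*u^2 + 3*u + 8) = 2*u^2 - 4*u - 3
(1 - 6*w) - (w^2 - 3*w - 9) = -w^2 - 3*w + 10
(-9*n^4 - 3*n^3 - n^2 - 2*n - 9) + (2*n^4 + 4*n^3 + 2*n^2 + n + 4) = -7*n^4 + n^3 + n^2 - n - 5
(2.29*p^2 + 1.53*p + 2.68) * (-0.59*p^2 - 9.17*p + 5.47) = -1.3511*p^4 - 21.902*p^3 - 3.085*p^2 - 16.2065*p + 14.6596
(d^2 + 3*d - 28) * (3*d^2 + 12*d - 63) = 3*d^4 + 21*d^3 - 111*d^2 - 525*d + 1764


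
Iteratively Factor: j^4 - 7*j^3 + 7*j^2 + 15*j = (j + 1)*(j^3 - 8*j^2 + 15*j) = j*(j + 1)*(j^2 - 8*j + 15) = j*(j - 5)*(j + 1)*(j - 3)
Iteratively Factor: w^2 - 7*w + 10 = (w - 2)*(w - 5)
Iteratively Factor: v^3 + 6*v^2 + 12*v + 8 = (v + 2)*(v^2 + 4*v + 4) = (v + 2)^2*(v + 2)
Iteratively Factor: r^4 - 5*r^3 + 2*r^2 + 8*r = (r - 2)*(r^3 - 3*r^2 - 4*r) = (r - 2)*(r + 1)*(r^2 - 4*r) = (r - 4)*(r - 2)*(r + 1)*(r)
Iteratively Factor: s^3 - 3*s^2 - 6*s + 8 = (s + 2)*(s^2 - 5*s + 4) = (s - 4)*(s + 2)*(s - 1)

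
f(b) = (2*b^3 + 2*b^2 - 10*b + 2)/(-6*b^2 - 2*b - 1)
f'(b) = (12*b + 2)*(2*b^3 + 2*b^2 - 10*b + 2)/(-6*b^2 - 2*b - 1)^2 + (6*b^2 + 4*b - 10)/(-6*b^2 - 2*b - 1) = 2*(-6*b^4 - 4*b^3 - 35*b^2 + 10*b + 7)/(36*b^4 + 24*b^3 + 16*b^2 + 4*b + 1)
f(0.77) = 0.59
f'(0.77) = -0.54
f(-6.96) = 1.82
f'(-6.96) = -0.38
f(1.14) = 0.35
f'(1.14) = -0.70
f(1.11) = 0.37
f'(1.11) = -0.70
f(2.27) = -0.36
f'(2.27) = -0.54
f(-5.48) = 1.25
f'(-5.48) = -0.40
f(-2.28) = -0.42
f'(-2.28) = -0.82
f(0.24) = 0.14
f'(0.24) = 4.39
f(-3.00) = 0.08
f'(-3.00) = -0.60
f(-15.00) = 4.65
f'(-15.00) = -0.34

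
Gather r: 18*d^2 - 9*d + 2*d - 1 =18*d^2 - 7*d - 1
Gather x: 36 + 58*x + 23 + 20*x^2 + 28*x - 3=20*x^2 + 86*x + 56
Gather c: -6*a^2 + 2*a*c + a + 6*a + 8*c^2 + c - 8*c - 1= -6*a^2 + 7*a + 8*c^2 + c*(2*a - 7) - 1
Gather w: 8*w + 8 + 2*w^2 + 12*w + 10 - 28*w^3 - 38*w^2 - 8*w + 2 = -28*w^3 - 36*w^2 + 12*w + 20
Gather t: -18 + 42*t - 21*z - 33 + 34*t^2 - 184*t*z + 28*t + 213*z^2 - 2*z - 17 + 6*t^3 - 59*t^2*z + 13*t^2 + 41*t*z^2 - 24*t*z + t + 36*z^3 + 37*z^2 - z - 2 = 6*t^3 + t^2*(47 - 59*z) + t*(41*z^2 - 208*z + 71) + 36*z^3 + 250*z^2 - 24*z - 70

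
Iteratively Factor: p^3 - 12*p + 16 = (p - 2)*(p^2 + 2*p - 8) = (p - 2)*(p + 4)*(p - 2)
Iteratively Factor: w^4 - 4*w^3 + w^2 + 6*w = (w - 3)*(w^3 - w^2 - 2*w) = (w - 3)*(w + 1)*(w^2 - 2*w) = (w - 3)*(w - 2)*(w + 1)*(w)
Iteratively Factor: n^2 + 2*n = (n)*(n + 2)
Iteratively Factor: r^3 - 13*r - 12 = (r + 1)*(r^2 - r - 12) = (r - 4)*(r + 1)*(r + 3)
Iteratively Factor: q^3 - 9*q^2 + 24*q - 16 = (q - 1)*(q^2 - 8*q + 16) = (q - 4)*(q - 1)*(q - 4)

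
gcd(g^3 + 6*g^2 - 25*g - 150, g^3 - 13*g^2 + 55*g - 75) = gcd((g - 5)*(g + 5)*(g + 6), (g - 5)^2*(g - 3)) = g - 5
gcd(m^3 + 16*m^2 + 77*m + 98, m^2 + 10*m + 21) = m + 7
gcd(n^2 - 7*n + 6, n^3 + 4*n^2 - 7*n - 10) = 1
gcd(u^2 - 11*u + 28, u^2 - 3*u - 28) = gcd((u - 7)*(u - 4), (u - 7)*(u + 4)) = u - 7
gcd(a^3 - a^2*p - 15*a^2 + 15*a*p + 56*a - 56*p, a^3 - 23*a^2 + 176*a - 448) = a^2 - 15*a + 56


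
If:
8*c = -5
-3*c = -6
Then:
No Solution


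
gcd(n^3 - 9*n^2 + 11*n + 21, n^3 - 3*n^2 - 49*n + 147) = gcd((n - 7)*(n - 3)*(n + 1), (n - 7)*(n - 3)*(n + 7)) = n^2 - 10*n + 21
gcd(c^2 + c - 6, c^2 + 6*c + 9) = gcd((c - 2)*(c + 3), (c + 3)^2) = c + 3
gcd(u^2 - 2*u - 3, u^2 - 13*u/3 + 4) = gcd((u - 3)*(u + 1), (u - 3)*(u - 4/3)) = u - 3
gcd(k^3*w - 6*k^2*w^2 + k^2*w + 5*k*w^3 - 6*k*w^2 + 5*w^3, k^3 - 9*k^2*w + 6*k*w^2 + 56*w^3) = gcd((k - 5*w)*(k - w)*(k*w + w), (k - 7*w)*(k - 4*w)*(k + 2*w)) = 1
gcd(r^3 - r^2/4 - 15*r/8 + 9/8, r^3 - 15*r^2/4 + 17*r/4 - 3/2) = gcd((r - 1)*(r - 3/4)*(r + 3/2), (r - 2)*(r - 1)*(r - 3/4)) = r^2 - 7*r/4 + 3/4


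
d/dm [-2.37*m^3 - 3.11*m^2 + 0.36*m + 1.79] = -7.11*m^2 - 6.22*m + 0.36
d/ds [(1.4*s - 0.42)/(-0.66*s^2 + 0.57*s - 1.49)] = (0.924*s^2 - 0.5544*s - 1.8466)/(0.4356*s^4 - 0.7524*s^3 + 2.2917*s^2 - 1.6986*s + 2.2201)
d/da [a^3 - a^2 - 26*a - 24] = 3*a^2 - 2*a - 26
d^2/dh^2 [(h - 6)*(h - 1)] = 2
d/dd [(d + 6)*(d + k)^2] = (d + k)*(3*d + k + 12)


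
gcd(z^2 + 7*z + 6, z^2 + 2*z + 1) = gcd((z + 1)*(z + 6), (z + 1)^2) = z + 1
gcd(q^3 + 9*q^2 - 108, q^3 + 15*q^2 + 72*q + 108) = q^2 + 12*q + 36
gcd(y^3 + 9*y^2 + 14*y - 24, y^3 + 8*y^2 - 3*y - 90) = y + 6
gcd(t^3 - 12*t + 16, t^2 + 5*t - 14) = t - 2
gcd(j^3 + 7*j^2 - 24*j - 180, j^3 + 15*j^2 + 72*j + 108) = j^2 + 12*j + 36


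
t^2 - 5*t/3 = t*(t - 5/3)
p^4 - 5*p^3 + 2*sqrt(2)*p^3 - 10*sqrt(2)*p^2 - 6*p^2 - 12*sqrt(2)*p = p*(p - 6)*(p + 1)*(p + 2*sqrt(2))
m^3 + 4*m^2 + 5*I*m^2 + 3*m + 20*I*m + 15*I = (m + 1)*(m + 3)*(m + 5*I)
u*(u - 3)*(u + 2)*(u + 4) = u^4 + 3*u^3 - 10*u^2 - 24*u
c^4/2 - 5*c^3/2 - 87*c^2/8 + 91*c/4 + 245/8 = (c/2 + 1/2)*(c - 7)*(c - 5/2)*(c + 7/2)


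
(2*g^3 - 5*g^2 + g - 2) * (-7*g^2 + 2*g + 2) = -14*g^5 + 39*g^4 - 13*g^3 + 6*g^2 - 2*g - 4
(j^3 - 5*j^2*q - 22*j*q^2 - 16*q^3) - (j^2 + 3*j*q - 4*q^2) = j^3 - 5*j^2*q - j^2 - 22*j*q^2 - 3*j*q - 16*q^3 + 4*q^2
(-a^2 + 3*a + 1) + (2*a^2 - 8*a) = a^2 - 5*a + 1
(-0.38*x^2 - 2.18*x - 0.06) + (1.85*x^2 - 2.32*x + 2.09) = 1.47*x^2 - 4.5*x + 2.03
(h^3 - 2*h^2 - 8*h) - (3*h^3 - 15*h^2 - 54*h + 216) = -2*h^3 + 13*h^2 + 46*h - 216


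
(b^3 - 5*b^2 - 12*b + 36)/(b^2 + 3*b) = b - 8 + 12/b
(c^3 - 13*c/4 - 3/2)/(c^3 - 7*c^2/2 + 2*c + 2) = (c + 3/2)/(c - 2)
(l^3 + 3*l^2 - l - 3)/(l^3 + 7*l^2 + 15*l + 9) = (l - 1)/(l + 3)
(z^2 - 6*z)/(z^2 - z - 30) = z/(z + 5)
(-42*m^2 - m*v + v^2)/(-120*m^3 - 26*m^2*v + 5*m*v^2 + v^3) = (-7*m + v)/(-20*m^2 - m*v + v^2)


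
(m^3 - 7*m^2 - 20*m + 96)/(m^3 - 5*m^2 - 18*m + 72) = (m - 8)/(m - 6)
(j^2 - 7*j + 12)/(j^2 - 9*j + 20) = (j - 3)/(j - 5)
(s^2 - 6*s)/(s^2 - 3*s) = (s - 6)/(s - 3)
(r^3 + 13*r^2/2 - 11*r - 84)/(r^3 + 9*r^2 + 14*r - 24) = (r - 7/2)/(r - 1)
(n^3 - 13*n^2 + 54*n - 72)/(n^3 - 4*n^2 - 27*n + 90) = (n - 4)/(n + 5)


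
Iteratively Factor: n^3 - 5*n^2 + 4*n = (n)*(n^2 - 5*n + 4) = n*(n - 4)*(n - 1)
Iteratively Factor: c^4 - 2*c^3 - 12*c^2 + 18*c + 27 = (c + 3)*(c^3 - 5*c^2 + 3*c + 9) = (c + 1)*(c + 3)*(c^2 - 6*c + 9) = (c - 3)*(c + 1)*(c + 3)*(c - 3)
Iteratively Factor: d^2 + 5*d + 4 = (d + 4)*(d + 1)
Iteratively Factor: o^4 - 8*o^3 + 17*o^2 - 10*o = (o - 1)*(o^3 - 7*o^2 + 10*o) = o*(o - 1)*(o^2 - 7*o + 10) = o*(o - 5)*(o - 1)*(o - 2)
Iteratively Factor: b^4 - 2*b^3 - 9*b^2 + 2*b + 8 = (b - 1)*(b^3 - b^2 - 10*b - 8) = (b - 1)*(b + 2)*(b^2 - 3*b - 4) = (b - 4)*(b - 1)*(b + 2)*(b + 1)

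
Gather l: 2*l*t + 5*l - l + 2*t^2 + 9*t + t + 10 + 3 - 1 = l*(2*t + 4) + 2*t^2 + 10*t + 12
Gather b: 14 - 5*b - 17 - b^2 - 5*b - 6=-b^2 - 10*b - 9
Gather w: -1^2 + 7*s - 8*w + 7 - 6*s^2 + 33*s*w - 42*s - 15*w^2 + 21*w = -6*s^2 - 35*s - 15*w^2 + w*(33*s + 13) + 6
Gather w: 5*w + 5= 5*w + 5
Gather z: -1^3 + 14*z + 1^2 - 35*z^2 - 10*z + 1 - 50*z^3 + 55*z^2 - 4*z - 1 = -50*z^3 + 20*z^2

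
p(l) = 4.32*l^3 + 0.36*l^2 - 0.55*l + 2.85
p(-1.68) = -15.69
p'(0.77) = 7.69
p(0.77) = 4.61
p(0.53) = 3.30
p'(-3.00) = 113.93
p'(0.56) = 3.92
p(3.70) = 224.56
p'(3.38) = 149.94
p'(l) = 12.96*l^2 + 0.72*l - 0.55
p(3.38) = 171.92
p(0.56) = 3.41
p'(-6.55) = 550.75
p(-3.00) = -108.90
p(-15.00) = -14487.90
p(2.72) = 90.95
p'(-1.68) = 34.82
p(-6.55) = -1192.07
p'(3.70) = 179.54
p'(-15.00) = 2904.65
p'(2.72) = 97.29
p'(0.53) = 3.47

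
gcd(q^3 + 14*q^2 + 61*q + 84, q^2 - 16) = q + 4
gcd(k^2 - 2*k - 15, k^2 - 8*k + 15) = k - 5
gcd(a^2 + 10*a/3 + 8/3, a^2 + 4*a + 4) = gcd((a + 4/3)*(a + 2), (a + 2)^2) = a + 2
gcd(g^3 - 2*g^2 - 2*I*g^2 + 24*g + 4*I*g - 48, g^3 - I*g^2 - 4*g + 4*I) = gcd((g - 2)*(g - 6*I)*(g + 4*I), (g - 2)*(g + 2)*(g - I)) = g - 2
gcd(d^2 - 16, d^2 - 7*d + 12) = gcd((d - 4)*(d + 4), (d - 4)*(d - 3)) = d - 4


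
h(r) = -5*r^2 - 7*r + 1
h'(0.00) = -7.00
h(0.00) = 1.00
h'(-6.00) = 53.00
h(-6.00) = -137.00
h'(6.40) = -71.00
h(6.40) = -248.60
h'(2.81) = -35.10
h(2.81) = -58.15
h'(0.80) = -15.00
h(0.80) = -7.80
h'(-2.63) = 19.30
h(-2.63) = -15.17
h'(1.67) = -23.70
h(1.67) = -24.63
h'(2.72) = -34.20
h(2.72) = -55.03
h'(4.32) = -50.20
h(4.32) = -122.55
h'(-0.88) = 1.80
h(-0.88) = 3.29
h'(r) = -10*r - 7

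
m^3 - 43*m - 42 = (m - 7)*(m + 1)*(m + 6)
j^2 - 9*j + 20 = (j - 5)*(j - 4)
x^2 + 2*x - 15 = (x - 3)*(x + 5)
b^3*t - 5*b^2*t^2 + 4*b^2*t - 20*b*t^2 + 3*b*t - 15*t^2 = (b + 3)*(b - 5*t)*(b*t + t)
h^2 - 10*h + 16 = (h - 8)*(h - 2)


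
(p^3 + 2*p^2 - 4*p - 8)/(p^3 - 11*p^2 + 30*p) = (p^3 + 2*p^2 - 4*p - 8)/(p*(p^2 - 11*p + 30))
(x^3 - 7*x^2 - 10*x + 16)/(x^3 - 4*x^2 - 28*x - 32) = (x - 1)/(x + 2)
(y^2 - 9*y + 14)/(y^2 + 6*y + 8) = (y^2 - 9*y + 14)/(y^2 + 6*y + 8)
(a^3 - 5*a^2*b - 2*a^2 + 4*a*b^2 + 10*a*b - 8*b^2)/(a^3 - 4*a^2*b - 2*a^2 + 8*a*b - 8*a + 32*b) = (a^2 - a*b - 2*a + 2*b)/(a^2 - 2*a - 8)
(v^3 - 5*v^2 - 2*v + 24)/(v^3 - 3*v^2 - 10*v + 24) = (v^2 - v - 6)/(v^2 + v - 6)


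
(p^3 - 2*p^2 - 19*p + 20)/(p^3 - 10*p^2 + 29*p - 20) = (p + 4)/(p - 4)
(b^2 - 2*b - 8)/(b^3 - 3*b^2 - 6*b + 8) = 1/(b - 1)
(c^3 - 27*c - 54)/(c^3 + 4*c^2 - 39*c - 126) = (c + 3)/(c + 7)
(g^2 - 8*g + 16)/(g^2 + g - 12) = (g^2 - 8*g + 16)/(g^2 + g - 12)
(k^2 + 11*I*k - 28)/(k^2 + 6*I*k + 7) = (k + 4*I)/(k - I)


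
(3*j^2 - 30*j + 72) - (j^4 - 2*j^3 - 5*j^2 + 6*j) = -j^4 + 2*j^3 + 8*j^2 - 36*j + 72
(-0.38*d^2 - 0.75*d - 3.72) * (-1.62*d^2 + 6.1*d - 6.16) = 0.6156*d^4 - 1.103*d^3 + 3.7922*d^2 - 18.072*d + 22.9152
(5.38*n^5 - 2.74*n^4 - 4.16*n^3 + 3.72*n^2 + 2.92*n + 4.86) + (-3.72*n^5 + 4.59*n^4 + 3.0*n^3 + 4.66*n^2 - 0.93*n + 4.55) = 1.66*n^5 + 1.85*n^4 - 1.16*n^3 + 8.38*n^2 + 1.99*n + 9.41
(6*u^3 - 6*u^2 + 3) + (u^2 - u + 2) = 6*u^3 - 5*u^2 - u + 5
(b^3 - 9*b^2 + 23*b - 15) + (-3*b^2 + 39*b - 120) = b^3 - 12*b^2 + 62*b - 135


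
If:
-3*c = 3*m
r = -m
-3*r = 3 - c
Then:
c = -3/2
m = 3/2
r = -3/2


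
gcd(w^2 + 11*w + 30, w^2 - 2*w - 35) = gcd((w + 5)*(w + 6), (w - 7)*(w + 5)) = w + 5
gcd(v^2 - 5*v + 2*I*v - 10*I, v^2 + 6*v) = 1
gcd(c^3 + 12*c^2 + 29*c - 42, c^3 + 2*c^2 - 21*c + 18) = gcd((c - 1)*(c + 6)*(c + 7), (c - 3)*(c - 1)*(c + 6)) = c^2 + 5*c - 6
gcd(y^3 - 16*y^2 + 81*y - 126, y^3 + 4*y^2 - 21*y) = y - 3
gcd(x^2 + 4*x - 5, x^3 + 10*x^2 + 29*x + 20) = x + 5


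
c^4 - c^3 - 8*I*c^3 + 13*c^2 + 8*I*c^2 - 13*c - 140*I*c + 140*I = (c - 1)*(c - 7*I)*(c - 5*I)*(c + 4*I)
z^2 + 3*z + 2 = (z + 1)*(z + 2)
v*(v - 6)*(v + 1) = v^3 - 5*v^2 - 6*v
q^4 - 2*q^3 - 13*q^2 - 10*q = q*(q - 5)*(q + 1)*(q + 2)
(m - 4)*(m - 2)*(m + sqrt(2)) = m^3 - 6*m^2 + sqrt(2)*m^2 - 6*sqrt(2)*m + 8*m + 8*sqrt(2)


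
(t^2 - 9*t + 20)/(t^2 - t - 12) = (t - 5)/(t + 3)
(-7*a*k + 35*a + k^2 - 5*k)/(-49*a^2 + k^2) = (k - 5)/(7*a + k)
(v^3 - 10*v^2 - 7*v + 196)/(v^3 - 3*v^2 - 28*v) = (v - 7)/v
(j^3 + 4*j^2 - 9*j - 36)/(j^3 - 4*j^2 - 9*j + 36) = (j + 4)/(j - 4)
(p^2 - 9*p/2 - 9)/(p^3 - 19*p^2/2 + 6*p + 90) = (2*p + 3)/(2*p^2 - 7*p - 30)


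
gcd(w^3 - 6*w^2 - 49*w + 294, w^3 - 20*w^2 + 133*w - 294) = w^2 - 13*w + 42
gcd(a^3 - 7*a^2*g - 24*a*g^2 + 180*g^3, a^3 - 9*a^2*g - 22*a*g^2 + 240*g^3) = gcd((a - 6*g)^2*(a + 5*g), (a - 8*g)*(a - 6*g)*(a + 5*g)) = a^2 - a*g - 30*g^2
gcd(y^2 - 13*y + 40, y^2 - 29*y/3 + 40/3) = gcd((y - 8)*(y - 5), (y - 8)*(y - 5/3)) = y - 8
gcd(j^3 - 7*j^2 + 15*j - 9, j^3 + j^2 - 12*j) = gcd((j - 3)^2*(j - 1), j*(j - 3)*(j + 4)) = j - 3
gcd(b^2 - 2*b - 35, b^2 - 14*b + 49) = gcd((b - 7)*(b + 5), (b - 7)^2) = b - 7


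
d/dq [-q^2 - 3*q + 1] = -2*q - 3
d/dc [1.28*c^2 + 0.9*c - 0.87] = 2.56*c + 0.9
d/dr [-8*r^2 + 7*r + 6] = 7 - 16*r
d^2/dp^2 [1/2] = 0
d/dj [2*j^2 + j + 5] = 4*j + 1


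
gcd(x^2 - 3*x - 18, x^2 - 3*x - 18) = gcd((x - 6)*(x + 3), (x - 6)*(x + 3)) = x^2 - 3*x - 18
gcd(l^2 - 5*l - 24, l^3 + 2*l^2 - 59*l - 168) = l^2 - 5*l - 24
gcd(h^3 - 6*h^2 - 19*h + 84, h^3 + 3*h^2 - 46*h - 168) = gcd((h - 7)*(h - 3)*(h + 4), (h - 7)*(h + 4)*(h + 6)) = h^2 - 3*h - 28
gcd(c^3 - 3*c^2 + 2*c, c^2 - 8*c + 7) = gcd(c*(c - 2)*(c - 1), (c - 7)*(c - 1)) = c - 1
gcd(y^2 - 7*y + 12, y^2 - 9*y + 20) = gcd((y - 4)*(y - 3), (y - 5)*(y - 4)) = y - 4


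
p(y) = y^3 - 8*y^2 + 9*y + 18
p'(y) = 3*y^2 - 16*y + 9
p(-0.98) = 0.56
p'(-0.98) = 27.56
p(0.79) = 20.61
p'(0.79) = -1.77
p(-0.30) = 14.55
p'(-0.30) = 14.07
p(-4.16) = -229.88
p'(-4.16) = 127.48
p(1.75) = 14.61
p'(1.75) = -9.81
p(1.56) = 16.37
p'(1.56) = -8.66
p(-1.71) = -25.78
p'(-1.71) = 45.13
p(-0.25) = 15.23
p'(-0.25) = 13.19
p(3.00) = 0.00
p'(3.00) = -12.00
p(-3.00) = -108.00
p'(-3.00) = 84.00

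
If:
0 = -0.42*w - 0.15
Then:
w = -0.36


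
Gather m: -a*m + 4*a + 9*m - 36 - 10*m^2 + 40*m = 4*a - 10*m^2 + m*(49 - a) - 36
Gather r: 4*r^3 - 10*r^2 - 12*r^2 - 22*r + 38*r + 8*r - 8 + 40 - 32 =4*r^3 - 22*r^2 + 24*r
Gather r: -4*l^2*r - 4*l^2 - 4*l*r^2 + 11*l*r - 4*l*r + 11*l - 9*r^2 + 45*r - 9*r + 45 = -4*l^2 + 11*l + r^2*(-4*l - 9) + r*(-4*l^2 + 7*l + 36) + 45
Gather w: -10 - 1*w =-w - 10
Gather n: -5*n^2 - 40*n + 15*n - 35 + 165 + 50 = -5*n^2 - 25*n + 180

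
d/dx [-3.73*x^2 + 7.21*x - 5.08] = 7.21 - 7.46*x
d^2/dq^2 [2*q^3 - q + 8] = 12*q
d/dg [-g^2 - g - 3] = -2*g - 1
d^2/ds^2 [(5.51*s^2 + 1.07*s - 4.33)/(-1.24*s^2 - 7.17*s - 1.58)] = (1.4210854715202e-14*s^4 + 94.6861519999999*s^3 + 104.718*s^2 + 243.561048*s + 424.967278)/(1.906624*s^6 + 33.073776*s^5 + 198.529332*s^4 + 452.886597*s^3 + 252.964794*s^2 + 53.697564*s + 3.944312)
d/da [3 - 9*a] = -9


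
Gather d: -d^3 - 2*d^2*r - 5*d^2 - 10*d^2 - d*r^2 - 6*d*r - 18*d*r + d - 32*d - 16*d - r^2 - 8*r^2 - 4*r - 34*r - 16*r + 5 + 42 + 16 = -d^3 + d^2*(-2*r - 15) + d*(-r^2 - 24*r - 47) - 9*r^2 - 54*r + 63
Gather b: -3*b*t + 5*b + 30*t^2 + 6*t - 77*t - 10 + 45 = b*(5 - 3*t) + 30*t^2 - 71*t + 35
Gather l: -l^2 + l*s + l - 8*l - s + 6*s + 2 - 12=-l^2 + l*(s - 7) + 5*s - 10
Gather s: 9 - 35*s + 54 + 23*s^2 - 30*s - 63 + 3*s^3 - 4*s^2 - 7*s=3*s^3 + 19*s^2 - 72*s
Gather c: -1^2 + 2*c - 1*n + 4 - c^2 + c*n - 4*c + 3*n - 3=-c^2 + c*(n - 2) + 2*n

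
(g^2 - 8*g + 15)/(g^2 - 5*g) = (g - 3)/g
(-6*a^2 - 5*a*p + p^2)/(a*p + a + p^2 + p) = (-6*a + p)/(p + 1)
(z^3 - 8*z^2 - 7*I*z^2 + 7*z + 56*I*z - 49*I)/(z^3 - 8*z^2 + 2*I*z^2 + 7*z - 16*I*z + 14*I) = (z - 7*I)/(z + 2*I)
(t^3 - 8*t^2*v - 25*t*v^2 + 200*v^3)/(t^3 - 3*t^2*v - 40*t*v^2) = (t - 5*v)/t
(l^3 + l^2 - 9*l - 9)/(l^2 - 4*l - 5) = (l^2 - 9)/(l - 5)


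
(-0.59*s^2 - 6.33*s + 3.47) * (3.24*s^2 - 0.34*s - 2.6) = -1.9116*s^4 - 20.3086*s^3 + 14.929*s^2 + 15.2782*s - 9.022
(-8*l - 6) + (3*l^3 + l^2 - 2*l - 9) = 3*l^3 + l^2 - 10*l - 15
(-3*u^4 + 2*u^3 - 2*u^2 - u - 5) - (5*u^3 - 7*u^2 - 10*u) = -3*u^4 - 3*u^3 + 5*u^2 + 9*u - 5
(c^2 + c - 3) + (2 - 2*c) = c^2 - c - 1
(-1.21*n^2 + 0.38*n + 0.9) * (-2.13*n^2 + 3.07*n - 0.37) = 2.5773*n^4 - 4.5241*n^3 - 0.3027*n^2 + 2.6224*n - 0.333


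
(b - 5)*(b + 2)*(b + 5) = b^3 + 2*b^2 - 25*b - 50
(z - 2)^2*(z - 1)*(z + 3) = z^4 - 2*z^3 - 7*z^2 + 20*z - 12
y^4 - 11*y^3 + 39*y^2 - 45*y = y*(y - 5)*(y - 3)^2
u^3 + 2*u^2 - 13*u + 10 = (u - 2)*(u - 1)*(u + 5)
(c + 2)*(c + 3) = c^2 + 5*c + 6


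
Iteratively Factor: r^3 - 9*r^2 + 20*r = (r)*(r^2 - 9*r + 20) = r*(r - 4)*(r - 5)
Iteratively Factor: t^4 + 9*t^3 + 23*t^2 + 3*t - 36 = (t - 1)*(t^3 + 10*t^2 + 33*t + 36) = (t - 1)*(t + 3)*(t^2 + 7*t + 12) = (t - 1)*(t + 3)^2*(t + 4)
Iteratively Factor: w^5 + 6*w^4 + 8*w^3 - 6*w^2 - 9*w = (w + 1)*(w^4 + 5*w^3 + 3*w^2 - 9*w) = (w + 1)*(w + 3)*(w^3 + 2*w^2 - 3*w) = (w - 1)*(w + 1)*(w + 3)*(w^2 + 3*w) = w*(w - 1)*(w + 1)*(w + 3)*(w + 3)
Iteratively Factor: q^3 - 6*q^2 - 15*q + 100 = (q - 5)*(q^2 - q - 20) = (q - 5)*(q + 4)*(q - 5)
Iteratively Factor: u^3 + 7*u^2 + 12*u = (u + 3)*(u^2 + 4*u) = u*(u + 3)*(u + 4)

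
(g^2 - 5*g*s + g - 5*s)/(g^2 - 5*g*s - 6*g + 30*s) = (g + 1)/(g - 6)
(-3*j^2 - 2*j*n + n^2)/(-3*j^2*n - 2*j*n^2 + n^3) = 1/n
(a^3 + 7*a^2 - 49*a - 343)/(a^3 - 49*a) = (a + 7)/a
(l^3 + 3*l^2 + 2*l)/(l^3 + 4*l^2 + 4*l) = (l + 1)/(l + 2)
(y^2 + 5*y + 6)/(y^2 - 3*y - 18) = (y + 2)/(y - 6)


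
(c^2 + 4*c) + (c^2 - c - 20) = 2*c^2 + 3*c - 20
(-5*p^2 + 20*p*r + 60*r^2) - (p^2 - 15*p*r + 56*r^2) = -6*p^2 + 35*p*r + 4*r^2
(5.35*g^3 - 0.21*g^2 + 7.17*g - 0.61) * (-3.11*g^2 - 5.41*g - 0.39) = -16.6385*g^5 - 28.2904*g^4 - 23.2491*g^3 - 36.8107*g^2 + 0.5038*g + 0.2379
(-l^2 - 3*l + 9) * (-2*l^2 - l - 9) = 2*l^4 + 7*l^3 - 6*l^2 + 18*l - 81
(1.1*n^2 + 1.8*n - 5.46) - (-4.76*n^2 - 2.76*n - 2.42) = 5.86*n^2 + 4.56*n - 3.04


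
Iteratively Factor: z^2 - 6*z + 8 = (z - 4)*(z - 2)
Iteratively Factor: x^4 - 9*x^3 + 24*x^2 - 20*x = (x)*(x^3 - 9*x^2 + 24*x - 20) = x*(x - 2)*(x^2 - 7*x + 10) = x*(x - 5)*(x - 2)*(x - 2)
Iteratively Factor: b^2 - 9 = (b - 3)*(b + 3)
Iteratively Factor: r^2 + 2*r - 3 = (r - 1)*(r + 3)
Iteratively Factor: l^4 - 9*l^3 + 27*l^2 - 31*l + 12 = (l - 1)*(l^3 - 8*l^2 + 19*l - 12) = (l - 3)*(l - 1)*(l^2 - 5*l + 4) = (l - 4)*(l - 3)*(l - 1)*(l - 1)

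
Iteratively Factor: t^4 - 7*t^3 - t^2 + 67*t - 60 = (t - 4)*(t^3 - 3*t^2 - 13*t + 15) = (t - 4)*(t + 3)*(t^2 - 6*t + 5) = (t - 5)*(t - 4)*(t + 3)*(t - 1)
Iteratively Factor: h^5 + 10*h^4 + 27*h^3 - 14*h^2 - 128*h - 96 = (h + 1)*(h^4 + 9*h^3 + 18*h^2 - 32*h - 96) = (h + 1)*(h + 4)*(h^3 + 5*h^2 - 2*h - 24) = (h + 1)*(h + 4)^2*(h^2 + h - 6) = (h + 1)*(h + 3)*(h + 4)^2*(h - 2)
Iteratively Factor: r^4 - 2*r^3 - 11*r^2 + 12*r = (r)*(r^3 - 2*r^2 - 11*r + 12) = r*(r + 3)*(r^2 - 5*r + 4) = r*(r - 1)*(r + 3)*(r - 4)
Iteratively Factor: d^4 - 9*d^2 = (d)*(d^3 - 9*d) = d*(d - 3)*(d^2 + 3*d) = d*(d - 3)*(d + 3)*(d)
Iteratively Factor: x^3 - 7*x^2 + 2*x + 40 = (x - 5)*(x^2 - 2*x - 8) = (x - 5)*(x + 2)*(x - 4)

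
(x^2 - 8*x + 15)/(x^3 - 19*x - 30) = (x - 3)/(x^2 + 5*x + 6)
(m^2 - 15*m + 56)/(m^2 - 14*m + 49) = (m - 8)/(m - 7)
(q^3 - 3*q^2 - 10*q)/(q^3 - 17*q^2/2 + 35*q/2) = 2*(q + 2)/(2*q - 7)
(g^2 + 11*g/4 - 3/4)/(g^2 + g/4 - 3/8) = 2*(4*g^2 + 11*g - 3)/(8*g^2 + 2*g - 3)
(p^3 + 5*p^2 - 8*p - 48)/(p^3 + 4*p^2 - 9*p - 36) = (p + 4)/(p + 3)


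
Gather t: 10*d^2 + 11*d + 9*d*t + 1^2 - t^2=10*d^2 + 9*d*t + 11*d - t^2 + 1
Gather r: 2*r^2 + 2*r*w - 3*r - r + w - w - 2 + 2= 2*r^2 + r*(2*w - 4)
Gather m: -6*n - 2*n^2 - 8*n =-2*n^2 - 14*n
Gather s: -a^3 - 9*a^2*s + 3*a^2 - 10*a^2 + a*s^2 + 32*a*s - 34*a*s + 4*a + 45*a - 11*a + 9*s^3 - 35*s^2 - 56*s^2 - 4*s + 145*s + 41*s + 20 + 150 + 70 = -a^3 - 7*a^2 + 38*a + 9*s^3 + s^2*(a - 91) + s*(-9*a^2 - 2*a + 182) + 240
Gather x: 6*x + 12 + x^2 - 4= x^2 + 6*x + 8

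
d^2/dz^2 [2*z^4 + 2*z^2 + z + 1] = 24*z^2 + 4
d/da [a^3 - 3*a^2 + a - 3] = 3*a^2 - 6*a + 1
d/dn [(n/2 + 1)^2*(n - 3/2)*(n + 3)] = n^3 + 33*n^2/8 + 11*n/4 - 3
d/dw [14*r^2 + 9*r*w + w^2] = 9*r + 2*w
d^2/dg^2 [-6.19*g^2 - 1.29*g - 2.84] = -12.3800000000000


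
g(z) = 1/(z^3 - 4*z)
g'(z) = (4 - 3*z^2)/(z^3 - 4*z)^2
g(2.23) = 0.46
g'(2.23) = -2.32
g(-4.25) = -0.02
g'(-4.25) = -0.01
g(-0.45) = 0.59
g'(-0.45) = 1.16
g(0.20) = -1.26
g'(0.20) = 6.19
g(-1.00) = 0.33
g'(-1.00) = 0.11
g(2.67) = 0.12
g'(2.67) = -0.25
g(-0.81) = 0.37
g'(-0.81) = 0.28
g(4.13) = 0.02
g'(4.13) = -0.02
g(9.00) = 0.00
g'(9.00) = 0.00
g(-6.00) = -0.00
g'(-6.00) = 0.00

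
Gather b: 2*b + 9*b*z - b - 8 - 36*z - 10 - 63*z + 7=b*(9*z + 1) - 99*z - 11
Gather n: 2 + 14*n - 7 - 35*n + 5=-21*n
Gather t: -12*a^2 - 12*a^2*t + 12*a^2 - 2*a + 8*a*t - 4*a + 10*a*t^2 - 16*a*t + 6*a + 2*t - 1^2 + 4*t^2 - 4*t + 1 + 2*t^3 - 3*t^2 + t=2*t^3 + t^2*(10*a + 1) + t*(-12*a^2 - 8*a - 1)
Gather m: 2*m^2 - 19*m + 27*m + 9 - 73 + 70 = 2*m^2 + 8*m + 6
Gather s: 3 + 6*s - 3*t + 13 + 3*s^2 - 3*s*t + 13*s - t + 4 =3*s^2 + s*(19 - 3*t) - 4*t + 20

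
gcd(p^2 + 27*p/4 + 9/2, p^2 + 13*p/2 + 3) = p + 6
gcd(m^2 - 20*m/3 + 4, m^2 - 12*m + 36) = m - 6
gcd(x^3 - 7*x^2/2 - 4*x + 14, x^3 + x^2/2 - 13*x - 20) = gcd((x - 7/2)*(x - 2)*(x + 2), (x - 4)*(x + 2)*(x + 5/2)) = x + 2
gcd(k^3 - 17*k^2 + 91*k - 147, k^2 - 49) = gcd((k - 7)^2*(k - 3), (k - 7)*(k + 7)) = k - 7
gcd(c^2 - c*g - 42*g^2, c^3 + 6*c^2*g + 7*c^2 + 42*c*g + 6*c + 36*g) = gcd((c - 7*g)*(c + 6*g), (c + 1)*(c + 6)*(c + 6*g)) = c + 6*g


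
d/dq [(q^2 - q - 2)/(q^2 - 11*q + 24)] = 2*(-5*q^2 + 26*q - 23)/(q^4 - 22*q^3 + 169*q^2 - 528*q + 576)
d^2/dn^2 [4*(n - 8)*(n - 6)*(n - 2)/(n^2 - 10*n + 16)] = 0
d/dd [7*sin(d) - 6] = 7*cos(d)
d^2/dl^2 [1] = 0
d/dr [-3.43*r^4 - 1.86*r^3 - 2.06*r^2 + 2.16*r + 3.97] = -13.72*r^3 - 5.58*r^2 - 4.12*r + 2.16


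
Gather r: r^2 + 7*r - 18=r^2 + 7*r - 18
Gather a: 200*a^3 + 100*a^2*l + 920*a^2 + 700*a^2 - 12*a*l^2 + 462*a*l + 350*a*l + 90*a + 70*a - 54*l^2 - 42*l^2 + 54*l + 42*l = 200*a^3 + a^2*(100*l + 1620) + a*(-12*l^2 + 812*l + 160) - 96*l^2 + 96*l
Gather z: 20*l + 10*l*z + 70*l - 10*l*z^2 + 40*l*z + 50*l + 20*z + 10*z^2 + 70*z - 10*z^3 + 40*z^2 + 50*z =140*l - 10*z^3 + z^2*(50 - 10*l) + z*(50*l + 140)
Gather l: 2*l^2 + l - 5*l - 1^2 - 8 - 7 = 2*l^2 - 4*l - 16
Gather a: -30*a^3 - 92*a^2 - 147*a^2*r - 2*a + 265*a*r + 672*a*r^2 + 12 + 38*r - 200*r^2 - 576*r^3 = -30*a^3 + a^2*(-147*r - 92) + a*(672*r^2 + 265*r - 2) - 576*r^3 - 200*r^2 + 38*r + 12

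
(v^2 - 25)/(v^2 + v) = (v^2 - 25)/(v*(v + 1))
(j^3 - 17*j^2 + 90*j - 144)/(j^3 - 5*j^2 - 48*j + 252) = (j^2 - 11*j + 24)/(j^2 + j - 42)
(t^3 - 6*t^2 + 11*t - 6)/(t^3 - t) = (t^2 - 5*t + 6)/(t*(t + 1))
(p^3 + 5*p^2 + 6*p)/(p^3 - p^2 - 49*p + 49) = p*(p^2 + 5*p + 6)/(p^3 - p^2 - 49*p + 49)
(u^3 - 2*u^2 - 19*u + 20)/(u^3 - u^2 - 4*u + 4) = (u^2 - u - 20)/(u^2 - 4)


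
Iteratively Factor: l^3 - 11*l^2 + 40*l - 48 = (l - 4)*(l^2 - 7*l + 12) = (l - 4)^2*(l - 3)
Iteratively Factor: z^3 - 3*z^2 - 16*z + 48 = (z - 4)*(z^2 + z - 12) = (z - 4)*(z - 3)*(z + 4)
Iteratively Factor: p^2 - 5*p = (p)*(p - 5)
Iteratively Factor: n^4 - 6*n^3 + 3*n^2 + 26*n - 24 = (n - 1)*(n^3 - 5*n^2 - 2*n + 24) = (n - 4)*(n - 1)*(n^2 - n - 6) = (n - 4)*(n - 3)*(n - 1)*(n + 2)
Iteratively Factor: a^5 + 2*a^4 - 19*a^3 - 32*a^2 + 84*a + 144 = (a + 4)*(a^4 - 2*a^3 - 11*a^2 + 12*a + 36) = (a + 2)*(a + 4)*(a^3 - 4*a^2 - 3*a + 18) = (a - 3)*(a + 2)*(a + 4)*(a^2 - a - 6) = (a - 3)*(a + 2)^2*(a + 4)*(a - 3)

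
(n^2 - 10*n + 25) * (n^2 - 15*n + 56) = n^4 - 25*n^3 + 231*n^2 - 935*n + 1400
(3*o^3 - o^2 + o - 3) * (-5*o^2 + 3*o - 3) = -15*o^5 + 14*o^4 - 17*o^3 + 21*o^2 - 12*o + 9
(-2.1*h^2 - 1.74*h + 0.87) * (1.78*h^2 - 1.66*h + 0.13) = -3.738*h^4 + 0.3888*h^3 + 4.164*h^2 - 1.6704*h + 0.1131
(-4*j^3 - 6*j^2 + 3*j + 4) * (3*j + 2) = -12*j^4 - 26*j^3 - 3*j^2 + 18*j + 8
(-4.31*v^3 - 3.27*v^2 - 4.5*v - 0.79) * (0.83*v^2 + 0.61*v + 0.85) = -3.5773*v^5 - 5.3432*v^4 - 9.3932*v^3 - 6.1802*v^2 - 4.3069*v - 0.6715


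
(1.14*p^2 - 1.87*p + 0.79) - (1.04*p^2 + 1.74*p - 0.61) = 0.0999999999999999*p^2 - 3.61*p + 1.4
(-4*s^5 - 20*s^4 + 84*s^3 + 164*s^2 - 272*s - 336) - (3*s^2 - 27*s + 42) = -4*s^5 - 20*s^4 + 84*s^3 + 161*s^2 - 245*s - 378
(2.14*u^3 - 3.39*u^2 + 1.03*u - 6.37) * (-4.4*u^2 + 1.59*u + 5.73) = -9.416*u^5 + 18.3186*u^4 + 2.3401*u^3 + 10.241*u^2 - 4.2264*u - 36.5001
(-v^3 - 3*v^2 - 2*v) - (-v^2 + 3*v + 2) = -v^3 - 2*v^2 - 5*v - 2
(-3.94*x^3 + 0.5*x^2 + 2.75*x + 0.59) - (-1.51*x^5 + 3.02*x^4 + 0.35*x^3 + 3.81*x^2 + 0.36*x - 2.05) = 1.51*x^5 - 3.02*x^4 - 4.29*x^3 - 3.31*x^2 + 2.39*x + 2.64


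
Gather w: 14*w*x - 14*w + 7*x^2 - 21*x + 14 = w*(14*x - 14) + 7*x^2 - 21*x + 14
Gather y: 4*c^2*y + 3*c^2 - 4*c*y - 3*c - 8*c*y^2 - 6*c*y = 3*c^2 - 8*c*y^2 - 3*c + y*(4*c^2 - 10*c)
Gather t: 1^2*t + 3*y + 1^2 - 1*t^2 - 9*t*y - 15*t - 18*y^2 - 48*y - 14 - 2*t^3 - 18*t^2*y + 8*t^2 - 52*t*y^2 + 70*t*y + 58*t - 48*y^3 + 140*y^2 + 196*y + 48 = -2*t^3 + t^2*(7 - 18*y) + t*(-52*y^2 + 61*y + 44) - 48*y^3 + 122*y^2 + 151*y + 35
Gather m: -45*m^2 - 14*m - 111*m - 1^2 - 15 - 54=-45*m^2 - 125*m - 70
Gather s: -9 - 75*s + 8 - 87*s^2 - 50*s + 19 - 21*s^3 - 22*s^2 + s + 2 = -21*s^3 - 109*s^2 - 124*s + 20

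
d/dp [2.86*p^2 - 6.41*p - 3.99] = 5.72*p - 6.41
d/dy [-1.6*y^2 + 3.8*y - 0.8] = 3.8 - 3.2*y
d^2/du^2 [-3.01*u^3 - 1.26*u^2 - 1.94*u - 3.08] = -18.06*u - 2.52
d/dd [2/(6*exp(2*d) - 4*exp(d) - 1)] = (8 - 24*exp(d))*exp(d)/(-6*exp(2*d) + 4*exp(d) + 1)^2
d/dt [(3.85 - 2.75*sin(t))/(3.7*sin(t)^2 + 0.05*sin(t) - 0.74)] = (10.175*sin(t)^2 - 28.49*sin(t) + 1.8425)*cos(t)/(13.69*sin(t)^4 + 0.37*sin(t)^3 - 5.4735*sin(t)^2 - 0.074*sin(t) + 0.5476)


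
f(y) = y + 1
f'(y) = 1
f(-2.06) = -1.06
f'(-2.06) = 1.00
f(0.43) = 1.43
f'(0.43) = 1.00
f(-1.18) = -0.18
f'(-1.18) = 1.00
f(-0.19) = 0.81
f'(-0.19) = 1.00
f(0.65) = 1.65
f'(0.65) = 1.00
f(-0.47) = 0.53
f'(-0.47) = 1.00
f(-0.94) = 0.06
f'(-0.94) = 1.00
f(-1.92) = -0.92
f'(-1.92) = 1.00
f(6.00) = 7.00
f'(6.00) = 1.00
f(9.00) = 10.00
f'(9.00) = 1.00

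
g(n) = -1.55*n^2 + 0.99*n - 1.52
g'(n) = 0.99 - 3.1*n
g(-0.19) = -1.76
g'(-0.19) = 1.58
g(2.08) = -6.17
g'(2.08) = -5.46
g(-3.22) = -20.78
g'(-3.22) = 10.97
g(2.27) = -7.26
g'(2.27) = -6.05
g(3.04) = -12.83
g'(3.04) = -8.43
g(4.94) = -34.45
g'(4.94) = -14.32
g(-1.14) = -4.66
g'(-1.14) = 4.52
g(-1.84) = -8.59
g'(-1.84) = 6.69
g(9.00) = -118.16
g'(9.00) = -26.91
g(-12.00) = -236.60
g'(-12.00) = 38.19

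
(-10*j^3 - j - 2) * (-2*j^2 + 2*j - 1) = 20*j^5 - 20*j^4 + 12*j^3 + 2*j^2 - 3*j + 2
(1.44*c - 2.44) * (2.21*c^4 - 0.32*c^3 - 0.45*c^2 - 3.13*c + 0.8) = 3.1824*c^5 - 5.8532*c^4 + 0.1328*c^3 - 3.4092*c^2 + 8.7892*c - 1.952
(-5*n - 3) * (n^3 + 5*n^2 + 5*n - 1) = -5*n^4 - 28*n^3 - 40*n^2 - 10*n + 3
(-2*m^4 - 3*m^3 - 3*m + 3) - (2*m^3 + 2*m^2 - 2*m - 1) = -2*m^4 - 5*m^3 - 2*m^2 - m + 4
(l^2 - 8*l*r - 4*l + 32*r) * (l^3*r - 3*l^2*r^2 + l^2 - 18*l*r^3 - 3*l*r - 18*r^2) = l^5*r - 11*l^4*r^2 - 4*l^4*r + l^4 + 6*l^3*r^3 + 44*l^3*r^2 - 11*l^3*r - 4*l^3 + 144*l^2*r^4 - 24*l^2*r^3 + 6*l^2*r^2 + 44*l^2*r - 576*l*r^4 + 144*l*r^3 - 24*l*r^2 - 576*r^3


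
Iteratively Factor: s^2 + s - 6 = (s - 2)*(s + 3)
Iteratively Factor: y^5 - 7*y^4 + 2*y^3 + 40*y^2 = (y - 4)*(y^4 - 3*y^3 - 10*y^2) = (y - 5)*(y - 4)*(y^3 + 2*y^2) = (y - 5)*(y - 4)*(y + 2)*(y^2) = y*(y - 5)*(y - 4)*(y + 2)*(y)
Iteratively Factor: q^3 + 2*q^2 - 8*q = (q + 4)*(q^2 - 2*q) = (q - 2)*(q + 4)*(q)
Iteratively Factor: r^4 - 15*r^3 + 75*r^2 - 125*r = (r - 5)*(r^3 - 10*r^2 + 25*r) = (r - 5)^2*(r^2 - 5*r) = r*(r - 5)^2*(r - 5)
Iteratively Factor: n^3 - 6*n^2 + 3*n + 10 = (n - 5)*(n^2 - n - 2) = (n - 5)*(n + 1)*(n - 2)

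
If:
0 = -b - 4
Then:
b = -4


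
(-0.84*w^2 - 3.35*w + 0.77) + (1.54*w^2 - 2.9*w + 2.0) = 0.7*w^2 - 6.25*w + 2.77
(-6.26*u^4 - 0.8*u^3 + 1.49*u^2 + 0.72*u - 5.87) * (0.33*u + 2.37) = -2.0658*u^5 - 15.1002*u^4 - 1.4043*u^3 + 3.7689*u^2 - 0.2307*u - 13.9119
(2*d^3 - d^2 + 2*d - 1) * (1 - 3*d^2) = -6*d^5 + 3*d^4 - 4*d^3 + 2*d^2 + 2*d - 1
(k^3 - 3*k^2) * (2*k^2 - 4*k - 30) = 2*k^5 - 10*k^4 - 18*k^3 + 90*k^2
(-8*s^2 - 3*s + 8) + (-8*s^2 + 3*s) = 8 - 16*s^2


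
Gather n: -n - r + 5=-n - r + 5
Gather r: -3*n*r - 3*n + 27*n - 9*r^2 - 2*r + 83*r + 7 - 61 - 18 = 24*n - 9*r^2 + r*(81 - 3*n) - 72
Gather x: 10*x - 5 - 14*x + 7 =2 - 4*x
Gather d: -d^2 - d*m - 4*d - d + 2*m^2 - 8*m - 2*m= -d^2 + d*(-m - 5) + 2*m^2 - 10*m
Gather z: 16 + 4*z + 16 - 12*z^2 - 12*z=-12*z^2 - 8*z + 32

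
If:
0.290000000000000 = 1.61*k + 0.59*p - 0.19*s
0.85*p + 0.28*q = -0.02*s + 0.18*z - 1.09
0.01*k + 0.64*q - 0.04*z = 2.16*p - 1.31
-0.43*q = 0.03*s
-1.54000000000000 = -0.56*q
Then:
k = -4.91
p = 1.18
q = 2.75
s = -39.42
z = 11.55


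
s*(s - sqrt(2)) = s^2 - sqrt(2)*s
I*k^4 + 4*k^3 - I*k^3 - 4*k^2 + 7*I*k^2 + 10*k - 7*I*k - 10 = (k - 1)*(k - 5*I)*(k + 2*I)*(I*k + 1)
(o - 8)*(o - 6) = o^2 - 14*o + 48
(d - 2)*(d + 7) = d^2 + 5*d - 14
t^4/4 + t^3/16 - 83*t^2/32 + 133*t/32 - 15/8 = (t/4 + 1)*(t - 3/2)*(t - 5/4)*(t - 1)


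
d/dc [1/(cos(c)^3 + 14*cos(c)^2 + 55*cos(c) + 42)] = (3*cos(c)^2 + 28*cos(c) + 55)*sin(c)/(cos(c)^3 + 14*cos(c)^2 + 55*cos(c) + 42)^2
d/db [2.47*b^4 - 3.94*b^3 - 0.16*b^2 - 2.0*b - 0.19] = 9.88*b^3 - 11.82*b^2 - 0.32*b - 2.0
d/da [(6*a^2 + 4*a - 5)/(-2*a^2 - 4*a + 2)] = (-4*a^2 + a - 3)/(a^4 + 4*a^3 + 2*a^2 - 4*a + 1)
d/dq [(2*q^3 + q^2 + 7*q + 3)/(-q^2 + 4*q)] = (-2*q^4 + 16*q^3 + 11*q^2 + 6*q - 12)/(q^2*(q^2 - 8*q + 16))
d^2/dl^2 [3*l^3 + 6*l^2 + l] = 18*l + 12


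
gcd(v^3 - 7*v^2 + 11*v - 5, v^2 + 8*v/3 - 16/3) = 1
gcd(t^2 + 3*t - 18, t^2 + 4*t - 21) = t - 3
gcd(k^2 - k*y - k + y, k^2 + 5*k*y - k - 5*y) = k - 1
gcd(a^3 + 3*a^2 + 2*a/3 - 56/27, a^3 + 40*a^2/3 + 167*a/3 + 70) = a + 7/3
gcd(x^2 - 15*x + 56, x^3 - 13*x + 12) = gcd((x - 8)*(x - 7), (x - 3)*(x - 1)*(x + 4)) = 1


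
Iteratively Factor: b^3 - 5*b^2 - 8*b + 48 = (b + 3)*(b^2 - 8*b + 16) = (b - 4)*(b + 3)*(b - 4)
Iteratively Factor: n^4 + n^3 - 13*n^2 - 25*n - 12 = (n - 4)*(n^3 + 5*n^2 + 7*n + 3) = (n - 4)*(n + 1)*(n^2 + 4*n + 3) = (n - 4)*(n + 1)*(n + 3)*(n + 1)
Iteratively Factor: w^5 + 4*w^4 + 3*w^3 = (w)*(w^4 + 4*w^3 + 3*w^2) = w*(w + 1)*(w^3 + 3*w^2) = w^2*(w + 1)*(w^2 + 3*w) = w^2*(w + 1)*(w + 3)*(w)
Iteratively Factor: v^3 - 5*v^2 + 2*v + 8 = (v - 2)*(v^2 - 3*v - 4) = (v - 4)*(v - 2)*(v + 1)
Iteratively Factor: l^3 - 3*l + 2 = (l + 2)*(l^2 - 2*l + 1) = (l - 1)*(l + 2)*(l - 1)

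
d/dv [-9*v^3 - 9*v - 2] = -27*v^2 - 9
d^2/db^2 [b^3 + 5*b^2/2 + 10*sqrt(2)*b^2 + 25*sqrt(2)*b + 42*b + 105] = 6*b + 5 + 20*sqrt(2)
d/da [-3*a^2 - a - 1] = -6*a - 1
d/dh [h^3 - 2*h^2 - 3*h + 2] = 3*h^2 - 4*h - 3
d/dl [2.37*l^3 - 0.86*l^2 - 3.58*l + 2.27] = 7.11*l^2 - 1.72*l - 3.58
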